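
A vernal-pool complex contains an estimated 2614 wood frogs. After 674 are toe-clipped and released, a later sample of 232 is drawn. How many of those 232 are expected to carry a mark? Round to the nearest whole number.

The marked fraction of the population is 674/2614, so in a sample of 232 expect C·(M/N) marked.
E[R] = 674 × 232 / 2614 = 156368 / 2614 ≈ 59.8 → 60

expected recaptures ≈ 60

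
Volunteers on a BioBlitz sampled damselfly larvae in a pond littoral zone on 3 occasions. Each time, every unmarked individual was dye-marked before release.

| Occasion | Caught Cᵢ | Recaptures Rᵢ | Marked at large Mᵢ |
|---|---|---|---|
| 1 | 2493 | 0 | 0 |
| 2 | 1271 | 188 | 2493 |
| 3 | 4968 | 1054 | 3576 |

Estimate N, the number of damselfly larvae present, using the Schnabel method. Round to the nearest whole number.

Σ MᵢCᵢ = 0·2493 + 2493·1271 + 3576·4968 = 0 + 3168603 + 17765568 = 20934171
Σ Rᵢ = 0 + 188 + 1054 = 1242
N̂ = 20934171 / 1242 ≈ 16855.2 → 16855

N ≈ 16,855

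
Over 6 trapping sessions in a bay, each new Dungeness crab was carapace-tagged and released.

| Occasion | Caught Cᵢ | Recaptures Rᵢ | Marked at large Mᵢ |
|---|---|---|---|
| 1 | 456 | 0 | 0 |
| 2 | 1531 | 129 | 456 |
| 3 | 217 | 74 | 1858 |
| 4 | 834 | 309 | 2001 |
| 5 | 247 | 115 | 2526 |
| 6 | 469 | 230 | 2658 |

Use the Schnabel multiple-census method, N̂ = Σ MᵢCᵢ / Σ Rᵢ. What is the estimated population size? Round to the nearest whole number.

Σ MᵢCᵢ = 0·456 + 456·1531 + 1858·217 + 2001·834 + 2526·247 + 2658·469 = 0 + 698136 + 403186 + 1668834 + 623922 + 1246602 = 4640680
Σ Rᵢ = 0 + 129 + 74 + 309 + 115 + 230 = 857
N̂ = 4640680 / 857 ≈ 5415.0 → 5415

N ≈ 5415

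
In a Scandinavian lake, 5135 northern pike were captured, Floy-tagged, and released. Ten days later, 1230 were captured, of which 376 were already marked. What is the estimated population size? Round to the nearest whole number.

If marked individuals mix randomly, R/C ≈ M/N, giving N ≈ M·C/R.
N = (5135 × 1230) / 376 = 6316050 / 376 ≈ 16798.0 → 16798

N ≈ 16,798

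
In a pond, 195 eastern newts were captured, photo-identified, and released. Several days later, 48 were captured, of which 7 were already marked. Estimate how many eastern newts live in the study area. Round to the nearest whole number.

N ≈ 1337

If marked individuals mix randomly, R/C ≈ M/N, giving N ≈ M·C/R.
N = (195 × 48) / 7 = 9360 / 7 ≈ 1337.1 → 1337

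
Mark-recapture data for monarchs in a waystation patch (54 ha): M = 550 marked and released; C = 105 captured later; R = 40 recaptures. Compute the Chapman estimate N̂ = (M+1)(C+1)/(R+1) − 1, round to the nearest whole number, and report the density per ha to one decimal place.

density ≈ 26.4 monarchs per ha

N̂ = 551·106/41 − 1 = 58406/41 − 1 ≈ 1423.5 → 1424
Density = N̂ / area = 1424 / 54 ≈ 26.37 → 26.4 per ha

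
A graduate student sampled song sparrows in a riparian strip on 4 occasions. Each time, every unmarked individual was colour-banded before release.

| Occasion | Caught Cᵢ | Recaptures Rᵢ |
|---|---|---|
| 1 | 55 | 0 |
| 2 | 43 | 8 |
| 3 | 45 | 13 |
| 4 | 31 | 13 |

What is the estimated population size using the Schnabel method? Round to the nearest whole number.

Marked at large before each occasion: Mᵢ = Σⱼ<ᵢ (Cⱼ − Rⱼ) → M1=0, M2=55, M3=90, M4=122
Σ MᵢCᵢ = 0·55 + 55·43 + 90·45 + 122·31 = 0 + 2365 + 4050 + 3782 = 10197
Σ Rᵢ = 0 + 8 + 13 + 13 = 34
N̂ = 10197 / 34 ≈ 299.9 → 300

N ≈ 300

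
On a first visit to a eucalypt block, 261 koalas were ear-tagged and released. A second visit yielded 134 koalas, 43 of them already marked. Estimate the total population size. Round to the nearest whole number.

N ≈ 813

The marked fraction in the recapture sample should equal the marked fraction in the population: 43/134 = 261/N.
N = (261 × 134) / 43 = 34974 / 43 ≈ 813.3 → 813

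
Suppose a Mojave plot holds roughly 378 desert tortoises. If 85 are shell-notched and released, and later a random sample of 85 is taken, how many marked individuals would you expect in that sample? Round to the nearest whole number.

expected recaptures ≈ 19

Expected recaptures E[R] = M·C / N.
E[R] = 85 × 85 / 378 = 7225 / 378 ≈ 19.1 → 19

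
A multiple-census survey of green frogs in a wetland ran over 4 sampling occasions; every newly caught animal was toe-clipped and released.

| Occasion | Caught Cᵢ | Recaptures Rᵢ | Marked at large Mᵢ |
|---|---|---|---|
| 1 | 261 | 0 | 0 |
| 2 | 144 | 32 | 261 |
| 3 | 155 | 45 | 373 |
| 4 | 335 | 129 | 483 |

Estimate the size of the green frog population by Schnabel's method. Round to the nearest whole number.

N ≈ 1249

Σ MᵢCᵢ = 0·261 + 261·144 + 373·155 + 483·335 = 0 + 37584 + 57815 + 161805 = 257204
Σ Rᵢ = 0 + 32 + 45 + 129 = 206
N̂ = 257204 / 206 ≈ 1248.6 → 1249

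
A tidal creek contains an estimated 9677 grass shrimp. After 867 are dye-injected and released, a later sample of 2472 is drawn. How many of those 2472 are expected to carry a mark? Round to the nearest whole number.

Expected recaptures E[R] = M·C / N.
E[R] = 867 × 2472 / 9677 = 2143224 / 9677 ≈ 221.48 → 221

expected recaptures ≈ 221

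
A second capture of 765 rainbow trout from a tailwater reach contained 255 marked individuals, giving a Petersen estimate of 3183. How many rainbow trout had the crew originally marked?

M = 1061

From N = M·C/R: M = N·R / C = 3183·255 / 765 = 811665 / 765 = 1061.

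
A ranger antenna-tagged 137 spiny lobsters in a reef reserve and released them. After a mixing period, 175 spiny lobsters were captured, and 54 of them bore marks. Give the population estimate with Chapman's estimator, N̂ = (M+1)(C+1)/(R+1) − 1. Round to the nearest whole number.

N ≈ 441

N̂ = (137+1)(175+1)/(54+1) − 1 = 138·176/55 − 1
= 24288/55 − 1 ≈ 441.6 − 1 ≈ 440.6 → 441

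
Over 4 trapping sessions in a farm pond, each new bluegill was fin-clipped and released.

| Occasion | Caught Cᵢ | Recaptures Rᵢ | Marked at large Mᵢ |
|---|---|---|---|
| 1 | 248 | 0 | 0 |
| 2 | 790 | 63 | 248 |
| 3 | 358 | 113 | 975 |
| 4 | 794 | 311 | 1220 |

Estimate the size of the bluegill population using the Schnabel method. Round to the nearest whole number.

Σ MᵢCᵢ = 0·248 + 248·790 + 975·358 + 1220·794 = 0 + 195920 + 349050 + 968680 = 1513650
Σ Rᵢ = 0 + 63 + 113 + 311 = 487
N̂ = 1513650 / 487 ≈ 3108.1 → 3108

N ≈ 3108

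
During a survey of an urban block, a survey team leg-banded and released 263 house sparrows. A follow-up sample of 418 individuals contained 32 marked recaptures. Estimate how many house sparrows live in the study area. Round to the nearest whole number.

N = (263 × 418) / 32 = 109934 / 32 ≈ 3435.4 → 3435

N ≈ 3435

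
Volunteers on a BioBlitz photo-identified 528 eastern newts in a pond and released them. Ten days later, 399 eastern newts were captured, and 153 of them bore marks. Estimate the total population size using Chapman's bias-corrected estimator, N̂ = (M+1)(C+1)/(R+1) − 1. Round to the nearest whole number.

N ≈ 1373

N̂ = (528+1)(399+1)/(153+1) − 1 = 529·400/154 − 1
= 211600/154 − 1 ≈ 1374.0 − 1 ≈ 1373.0 → 1373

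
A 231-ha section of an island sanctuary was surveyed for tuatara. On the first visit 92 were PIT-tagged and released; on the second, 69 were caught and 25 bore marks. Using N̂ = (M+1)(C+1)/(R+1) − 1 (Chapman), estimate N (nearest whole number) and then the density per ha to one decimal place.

density ≈ 1.1 tuatara per ha

N̂ = 93·70/26 − 1 = 6510/26 − 1 ≈ 249.4 → 249
Density = N̂ / area = 249 / 231 ≈ 1.08 → 1.1 per ha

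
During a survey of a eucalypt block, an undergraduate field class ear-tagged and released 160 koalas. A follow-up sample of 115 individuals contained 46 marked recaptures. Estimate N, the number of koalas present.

N = 400

If marked individuals mix randomly, R/C ≈ M/N, giving N ≈ M·C/R.
N = (160 × 115) / 46 = 18400 / 46 = 400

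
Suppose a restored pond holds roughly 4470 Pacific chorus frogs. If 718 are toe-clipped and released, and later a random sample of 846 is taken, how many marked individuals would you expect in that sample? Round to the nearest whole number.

expected recaptures ≈ 136

The marked fraction of the population is 718/4470, so in a sample of 846 expect C·(M/N) marked.
E[R] = 718 × 846 / 4470 = 607428 / 4470 ≈ 135.9 → 136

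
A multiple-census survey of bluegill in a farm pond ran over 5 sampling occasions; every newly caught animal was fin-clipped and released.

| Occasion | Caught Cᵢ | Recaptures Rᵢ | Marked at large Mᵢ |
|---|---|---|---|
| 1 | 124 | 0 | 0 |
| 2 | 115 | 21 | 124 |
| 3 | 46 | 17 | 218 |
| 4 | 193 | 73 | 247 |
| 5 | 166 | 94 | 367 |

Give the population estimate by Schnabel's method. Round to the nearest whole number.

N ≈ 648

Σ MᵢCᵢ = 0·124 + 124·115 + 218·46 + 247·193 + 367·166 = 0 + 14260 + 10028 + 47671 + 60922 = 132881
Σ Rᵢ = 0 + 21 + 17 + 73 + 94 = 205
N̂ = 132881 / 205 ≈ 648.2 → 648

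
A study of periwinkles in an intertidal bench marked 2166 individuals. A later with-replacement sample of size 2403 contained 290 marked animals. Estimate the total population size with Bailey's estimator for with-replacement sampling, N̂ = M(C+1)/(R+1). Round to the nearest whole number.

N ≈ 17,894

N̂ = 2166·(2403+1)/(290+1) = 2166·2404/291 = 5207064/291 ≈ 17893.7 → 17894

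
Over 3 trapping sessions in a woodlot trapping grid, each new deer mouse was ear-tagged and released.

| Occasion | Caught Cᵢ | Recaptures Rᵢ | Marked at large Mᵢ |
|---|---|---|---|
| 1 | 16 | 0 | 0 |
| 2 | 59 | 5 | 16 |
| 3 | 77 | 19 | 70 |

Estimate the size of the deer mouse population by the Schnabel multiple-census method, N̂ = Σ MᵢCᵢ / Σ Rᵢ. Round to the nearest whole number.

N ≈ 264

Σ MᵢCᵢ = 0·16 + 16·59 + 70·77 = 0 + 944 + 5390 = 6334
Σ Rᵢ = 0 + 5 + 19 = 24
N̂ = 6334 / 24 ≈ 263.9 → 264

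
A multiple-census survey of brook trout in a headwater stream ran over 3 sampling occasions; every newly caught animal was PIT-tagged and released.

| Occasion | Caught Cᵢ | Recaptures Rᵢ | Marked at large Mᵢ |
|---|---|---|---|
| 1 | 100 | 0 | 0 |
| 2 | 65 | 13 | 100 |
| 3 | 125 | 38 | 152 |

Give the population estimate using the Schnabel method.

N = 500

Σ MᵢCᵢ = 0·100 + 100·65 + 152·125 = 0 + 6500 + 19000 = 25500
Σ Rᵢ = 0 + 13 + 38 = 51
N̂ = 25500 / 51 = 500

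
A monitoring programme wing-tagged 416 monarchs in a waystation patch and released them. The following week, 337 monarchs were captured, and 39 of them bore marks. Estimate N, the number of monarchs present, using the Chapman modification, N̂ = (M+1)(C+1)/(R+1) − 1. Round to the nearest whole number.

N ≈ 3523

N̂ = (416+1)(337+1)/(39+1) − 1 = 417·338/40 − 1
= 140946/40 − 1 ≈ 3523.7 − 1 ≈ 3522.7 → 3523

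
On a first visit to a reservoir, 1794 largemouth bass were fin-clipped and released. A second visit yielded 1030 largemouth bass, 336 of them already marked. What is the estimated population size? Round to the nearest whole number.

N ≈ 5499

If marked individuals mix randomly, R/C ≈ M/N, giving N ≈ M·C/R.
N = (1794 × 1030) / 336 = 1847820 / 336 ≈ 5499.46 → 5499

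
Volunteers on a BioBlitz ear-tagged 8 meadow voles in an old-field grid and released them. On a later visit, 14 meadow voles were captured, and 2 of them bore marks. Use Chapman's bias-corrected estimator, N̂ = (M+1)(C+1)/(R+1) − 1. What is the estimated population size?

N = 44

N̂ = (8+1)(14+1)/(2+1) − 1 = 9·15/3 − 1
= 135/3 − 1 = 45 − 1 = 44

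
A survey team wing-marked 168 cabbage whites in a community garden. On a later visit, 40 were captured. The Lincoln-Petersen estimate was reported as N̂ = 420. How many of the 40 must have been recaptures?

From N = M·C/R: R = M·C / N = 168·40 / 420 = 6720 / 420 = 16.

R = 16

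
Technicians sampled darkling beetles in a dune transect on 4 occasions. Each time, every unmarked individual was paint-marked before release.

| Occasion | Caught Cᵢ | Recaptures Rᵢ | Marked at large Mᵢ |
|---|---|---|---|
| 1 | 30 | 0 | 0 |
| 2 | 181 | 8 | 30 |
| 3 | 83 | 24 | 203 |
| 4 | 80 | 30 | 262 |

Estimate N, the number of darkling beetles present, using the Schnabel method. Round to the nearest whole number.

N ≈ 697

Σ MᵢCᵢ = 0·30 + 30·181 + 203·83 + 262·80 = 0 + 5430 + 16849 + 20960 = 43239
Σ Rᵢ = 0 + 8 + 24 + 30 = 62
N̂ = 43239 / 62 ≈ 697.4 → 697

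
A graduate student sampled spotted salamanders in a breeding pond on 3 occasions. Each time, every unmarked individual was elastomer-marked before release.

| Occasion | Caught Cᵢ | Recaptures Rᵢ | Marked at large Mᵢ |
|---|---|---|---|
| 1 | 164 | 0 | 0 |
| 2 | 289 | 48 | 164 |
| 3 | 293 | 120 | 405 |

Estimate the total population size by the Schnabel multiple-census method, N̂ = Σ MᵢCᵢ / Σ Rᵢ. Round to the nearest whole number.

N ≈ 988

Σ MᵢCᵢ = 0·164 + 164·289 + 405·293 = 0 + 47396 + 118665 = 166061
Σ Rᵢ = 0 + 48 + 120 = 168
N̂ = 166061 / 168 ≈ 988.46 → 988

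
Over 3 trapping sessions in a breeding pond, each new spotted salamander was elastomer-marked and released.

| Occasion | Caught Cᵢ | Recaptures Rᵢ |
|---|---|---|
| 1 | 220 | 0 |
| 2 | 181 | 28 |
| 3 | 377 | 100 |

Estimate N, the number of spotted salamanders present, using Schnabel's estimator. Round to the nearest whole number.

Marked at large before each occasion: Mᵢ = Σⱼ<ᵢ (Cⱼ − Rⱼ) → M1=0, M2=220, M3=373
Σ MᵢCᵢ = 0·220 + 220·181 + 373·377 = 0 + 39820 + 140621 = 180441
Σ Rᵢ = 0 + 28 + 100 = 128
N̂ = 180441 / 128 ≈ 1409.7 → 1410

N ≈ 1410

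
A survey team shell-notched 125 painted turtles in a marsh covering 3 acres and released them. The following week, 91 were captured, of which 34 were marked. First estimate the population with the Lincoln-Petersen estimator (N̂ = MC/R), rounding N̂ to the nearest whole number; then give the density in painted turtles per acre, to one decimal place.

N̂ = 125·91/34 = 11375/34 ≈ 334.6 → 335
Density = N̂ / area = 335 / 3 ≈ 111.67 → 111.7 per acre

density ≈ 111.7 painted turtles per acre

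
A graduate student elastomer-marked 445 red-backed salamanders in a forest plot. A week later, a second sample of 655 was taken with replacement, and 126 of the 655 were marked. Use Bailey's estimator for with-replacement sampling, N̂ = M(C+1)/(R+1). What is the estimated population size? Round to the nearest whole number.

N ≈ 2299

N̂ = 445·(655+1)/(126+1) = 445·656/127 = 291920/127 ≈ 2298.6 → 2299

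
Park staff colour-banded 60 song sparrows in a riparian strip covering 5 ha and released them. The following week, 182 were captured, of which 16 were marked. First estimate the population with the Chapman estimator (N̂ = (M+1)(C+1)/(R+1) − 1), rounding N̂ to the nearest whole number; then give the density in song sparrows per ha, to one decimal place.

N̂ = 61·183/17 − 1 = 11163/17 − 1 ≈ 655.6 → 656
Density = N̂ / area = 656 / 5 ≈ 131.20 → 131.2 per ha

density ≈ 131.2 song sparrows per ha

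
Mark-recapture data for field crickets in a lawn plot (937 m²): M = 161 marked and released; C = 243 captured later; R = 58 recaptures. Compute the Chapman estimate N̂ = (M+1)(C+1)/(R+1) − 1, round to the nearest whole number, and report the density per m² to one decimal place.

density ≈ 0.7 field crickets per m²

N̂ = 162·244/59 − 1 = 39528/59 − 1 ≈ 669.0 → 669
Density = N̂ / area = 669 / 937 ≈ 0.71 → 0.7 per m²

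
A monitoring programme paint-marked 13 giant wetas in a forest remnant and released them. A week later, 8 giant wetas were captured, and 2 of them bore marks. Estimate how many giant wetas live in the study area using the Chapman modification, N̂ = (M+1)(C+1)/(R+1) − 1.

N = 41

N̂ = (13+1)(8+1)/(2+1) − 1 = 14·9/3 − 1
= 126/3 − 1 = 42 − 1 = 41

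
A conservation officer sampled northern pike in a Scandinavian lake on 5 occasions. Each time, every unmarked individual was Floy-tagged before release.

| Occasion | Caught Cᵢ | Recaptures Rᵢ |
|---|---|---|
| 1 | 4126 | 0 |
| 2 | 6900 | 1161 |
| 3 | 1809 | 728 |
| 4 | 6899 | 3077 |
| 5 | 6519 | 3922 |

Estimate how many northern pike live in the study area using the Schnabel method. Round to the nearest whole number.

Marked at large before each occasion: Mᵢ = Σⱼ<ᵢ (Cⱼ − Rⱼ) → M1=0, M2=4126, M3=9865, M4=10946, M5=14768
Σ MᵢCᵢ = 0·4126 + 4126·6900 + 9865·1809 + 10946·6899 + 14768·6519 = 0 + 28469400 + 17845785 + 75516454 + 96272592 = 218104231
Σ Rᵢ = 0 + 1161 + 728 + 3077 + 3922 = 8888
N̂ = 218104231 / 8888 ≈ 24539.2 → 24539

N ≈ 24,539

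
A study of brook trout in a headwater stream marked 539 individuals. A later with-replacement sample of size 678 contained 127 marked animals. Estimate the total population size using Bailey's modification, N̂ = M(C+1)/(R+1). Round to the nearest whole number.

N ≈ 2859

N̂ = 539·(678+1)/(127+1) = 539·679/128 = 365981/128 ≈ 2859.2 → 2859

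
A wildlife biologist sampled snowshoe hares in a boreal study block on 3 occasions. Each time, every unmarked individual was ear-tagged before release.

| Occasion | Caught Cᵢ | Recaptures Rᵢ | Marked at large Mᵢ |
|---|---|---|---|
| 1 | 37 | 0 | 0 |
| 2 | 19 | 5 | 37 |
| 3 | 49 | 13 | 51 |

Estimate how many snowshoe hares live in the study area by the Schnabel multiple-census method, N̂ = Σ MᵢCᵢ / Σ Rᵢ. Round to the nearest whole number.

Σ MᵢCᵢ = 0·37 + 37·19 + 51·49 = 0 + 703 + 2499 = 3202
Σ Rᵢ = 0 + 5 + 13 = 18
N̂ = 3202 / 18 ≈ 177.9 → 178

N ≈ 178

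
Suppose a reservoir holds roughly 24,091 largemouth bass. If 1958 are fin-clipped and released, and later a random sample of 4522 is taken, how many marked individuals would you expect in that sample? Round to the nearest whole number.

expected recaptures ≈ 368

The marked fraction of the population is 1958/24091, so in a sample of 4522 expect C·(M/N) marked.
E[R] = 1958 × 4522 / 24091 = 8854076 / 24091 ≈ 367.5 → 368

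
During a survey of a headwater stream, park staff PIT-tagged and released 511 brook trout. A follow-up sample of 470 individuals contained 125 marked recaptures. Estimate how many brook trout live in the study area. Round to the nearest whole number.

N = (511 × 470) / 125 = 240170 / 125 ≈ 1921.4 → 1921

N ≈ 1921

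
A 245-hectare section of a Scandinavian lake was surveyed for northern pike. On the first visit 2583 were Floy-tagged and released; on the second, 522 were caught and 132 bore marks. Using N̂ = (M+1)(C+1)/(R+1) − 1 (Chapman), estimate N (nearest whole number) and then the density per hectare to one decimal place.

density ≈ 41.5 northern pike per hectare

N̂ = 2584·523/133 − 1 = 1351432/133 − 1 ≈ 10160.1 → 10160
Density = N̂ / area = 10160 / 245 ≈ 41.47 → 41.5 per hectare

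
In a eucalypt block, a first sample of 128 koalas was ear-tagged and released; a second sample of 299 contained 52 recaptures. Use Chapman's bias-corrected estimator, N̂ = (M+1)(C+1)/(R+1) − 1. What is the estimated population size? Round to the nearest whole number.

N ≈ 729

N̂ = (128+1)(299+1)/(52+1) − 1 = 129·300/53 − 1
= 38700/53 − 1 ≈ 730.2 − 1 ≈ 729.2 → 729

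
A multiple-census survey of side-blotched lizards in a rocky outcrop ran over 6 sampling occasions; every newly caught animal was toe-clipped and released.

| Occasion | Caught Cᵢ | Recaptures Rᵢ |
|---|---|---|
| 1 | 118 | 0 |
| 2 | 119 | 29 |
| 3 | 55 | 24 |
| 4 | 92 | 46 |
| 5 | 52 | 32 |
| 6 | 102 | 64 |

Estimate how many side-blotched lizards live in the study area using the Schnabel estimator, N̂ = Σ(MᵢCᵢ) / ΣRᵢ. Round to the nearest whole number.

N ≈ 479

Marked at large before each occasion: Mᵢ = Σⱼ<ᵢ (Cⱼ − Rⱼ) → M1=0, M2=118, M3=208, M4=239, M5=285, M6=305
Σ MᵢCᵢ = 0·118 + 118·119 + 208·55 + 239·92 + 285·52 + 305·102 = 0 + 14042 + 11440 + 21988 + 14820 + 31110 = 93400
Σ Rᵢ = 0 + 29 + 24 + 46 + 32 + 64 = 195
N̂ = 93400 / 195 ≈ 479.0 → 479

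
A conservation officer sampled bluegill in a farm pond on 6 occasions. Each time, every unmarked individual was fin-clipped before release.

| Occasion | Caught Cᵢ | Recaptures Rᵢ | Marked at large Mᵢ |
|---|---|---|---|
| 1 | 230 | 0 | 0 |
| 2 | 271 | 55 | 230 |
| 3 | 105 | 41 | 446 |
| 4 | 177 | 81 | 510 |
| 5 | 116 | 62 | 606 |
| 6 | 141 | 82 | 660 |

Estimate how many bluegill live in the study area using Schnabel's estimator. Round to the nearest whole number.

Σ MᵢCᵢ = 0·230 + 230·271 + 446·105 + 510·177 + 606·116 + 660·141 = 0 + 62330 + 46830 + 90270 + 70296 + 93060 = 362786
Σ Rᵢ = 0 + 55 + 41 + 81 + 62 + 82 = 321
N̂ = 362786 / 321 ≈ 1130.2 → 1130

N ≈ 1130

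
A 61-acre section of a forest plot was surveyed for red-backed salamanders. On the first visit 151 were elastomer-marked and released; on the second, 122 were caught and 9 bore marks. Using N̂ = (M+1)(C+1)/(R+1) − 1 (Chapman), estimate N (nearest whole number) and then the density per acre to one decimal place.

density ≈ 30.6 red-backed salamanders per acre

N̂ = 152·123/10 − 1 = 18696/10 − 1 ≈ 1868.6 → 1869
Density = N̂ / area = 1869 / 61 ≈ 30.64 → 30.6 per acre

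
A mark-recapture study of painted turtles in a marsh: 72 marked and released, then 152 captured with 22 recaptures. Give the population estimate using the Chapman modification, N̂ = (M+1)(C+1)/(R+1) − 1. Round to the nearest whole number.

N ≈ 485

N̂ = (72+1)(152+1)/(22+1) − 1 = 73·153/23 − 1
= 11169/23 − 1 ≈ 485.6 − 1 ≈ 484.6 → 485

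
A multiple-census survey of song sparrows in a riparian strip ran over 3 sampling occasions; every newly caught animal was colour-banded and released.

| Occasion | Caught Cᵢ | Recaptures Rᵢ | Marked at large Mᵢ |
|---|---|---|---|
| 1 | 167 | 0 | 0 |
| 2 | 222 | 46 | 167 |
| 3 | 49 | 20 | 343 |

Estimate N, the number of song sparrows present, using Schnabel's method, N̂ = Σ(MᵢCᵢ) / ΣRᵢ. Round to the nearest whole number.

N ≈ 816

Σ MᵢCᵢ = 0·167 + 167·222 + 343·49 = 0 + 37074 + 16807 = 53881
Σ Rᵢ = 0 + 46 + 20 = 66
N̂ = 53881 / 66 ≈ 816.4 → 816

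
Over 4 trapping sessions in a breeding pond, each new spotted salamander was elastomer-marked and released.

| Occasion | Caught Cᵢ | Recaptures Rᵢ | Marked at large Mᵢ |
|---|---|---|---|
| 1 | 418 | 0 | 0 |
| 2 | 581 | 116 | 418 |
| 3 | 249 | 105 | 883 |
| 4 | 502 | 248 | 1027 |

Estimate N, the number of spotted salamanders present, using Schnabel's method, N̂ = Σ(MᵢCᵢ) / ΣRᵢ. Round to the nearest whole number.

N ≈ 2086

Σ MᵢCᵢ = 0·418 + 418·581 + 883·249 + 1027·502 = 0 + 242858 + 219867 + 515554 = 978279
Σ Rᵢ = 0 + 116 + 105 + 248 = 469
N̂ = 978279 / 469 ≈ 2085.9 → 2086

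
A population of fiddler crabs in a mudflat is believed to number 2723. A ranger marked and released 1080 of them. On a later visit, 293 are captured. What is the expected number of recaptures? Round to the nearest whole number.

Expected recaptures E[R] = M·C / N.
E[R] = 1080 × 293 / 2723 = 316440 / 2723 ≈ 116.2 → 116

expected recaptures ≈ 116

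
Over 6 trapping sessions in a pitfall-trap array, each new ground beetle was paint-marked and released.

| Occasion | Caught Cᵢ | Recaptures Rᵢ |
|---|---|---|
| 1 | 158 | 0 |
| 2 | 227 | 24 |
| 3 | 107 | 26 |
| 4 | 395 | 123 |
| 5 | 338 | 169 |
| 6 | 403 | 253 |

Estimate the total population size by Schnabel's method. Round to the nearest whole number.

N ≈ 1422

Marked at large before each occasion: Mᵢ = Σⱼ<ᵢ (Cⱼ − Rⱼ) → M1=0, M2=158, M3=361, M4=442, M5=714, M6=883
Σ MᵢCᵢ = 0·158 + 158·227 + 361·107 + 442·395 + 714·338 + 883·403 = 0 + 35866 + 38627 + 174590 + 241332 + 355849 = 846264
Σ Rᵢ = 0 + 24 + 26 + 123 + 169 + 253 = 595
N̂ = 846264 / 595 ≈ 1422.3 → 1422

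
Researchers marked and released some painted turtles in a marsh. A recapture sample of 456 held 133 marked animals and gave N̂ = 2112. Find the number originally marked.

From N = M·C/R: M = N·R / C = 2112·133 / 456 = 280896 / 456 = 616.

M = 616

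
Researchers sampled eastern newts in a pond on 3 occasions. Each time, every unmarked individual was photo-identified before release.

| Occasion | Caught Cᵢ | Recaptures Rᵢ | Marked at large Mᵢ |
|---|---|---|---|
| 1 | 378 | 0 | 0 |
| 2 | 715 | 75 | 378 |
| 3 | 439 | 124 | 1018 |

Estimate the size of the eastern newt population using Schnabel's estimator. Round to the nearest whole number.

Σ MᵢCᵢ = 0·378 + 378·715 + 1018·439 = 0 + 270270 + 446902 = 717172
Σ Rᵢ = 0 + 75 + 124 = 199
N̂ = 717172 / 199 ≈ 3603.9 → 3604

N ≈ 3604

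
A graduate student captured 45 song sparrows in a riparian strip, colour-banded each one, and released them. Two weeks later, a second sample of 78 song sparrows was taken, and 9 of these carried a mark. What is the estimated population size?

N = (45 × 78) / 9 = 3510 / 9 = 390

N = 390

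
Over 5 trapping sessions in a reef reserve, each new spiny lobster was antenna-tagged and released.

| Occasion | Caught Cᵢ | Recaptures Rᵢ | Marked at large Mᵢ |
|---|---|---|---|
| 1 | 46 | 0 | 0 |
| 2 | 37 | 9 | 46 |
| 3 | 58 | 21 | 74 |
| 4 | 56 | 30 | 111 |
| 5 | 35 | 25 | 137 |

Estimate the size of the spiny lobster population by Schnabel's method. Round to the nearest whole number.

N ≈ 200

Σ MᵢCᵢ = 0·46 + 46·37 + 74·58 + 111·56 + 137·35 = 0 + 1702 + 4292 + 6216 + 4795 = 17005
Σ Rᵢ = 0 + 9 + 21 + 30 + 25 = 85
N̂ = 17005 / 85 ≈ 200.1 → 200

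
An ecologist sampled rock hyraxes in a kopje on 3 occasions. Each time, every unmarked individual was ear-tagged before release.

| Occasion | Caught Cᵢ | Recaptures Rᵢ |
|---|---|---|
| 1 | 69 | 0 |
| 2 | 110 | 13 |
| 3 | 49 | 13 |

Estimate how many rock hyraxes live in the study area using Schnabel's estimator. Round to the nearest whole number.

Marked at large before each occasion: Mᵢ = Σⱼ<ᵢ (Cⱼ − Rⱼ) → M1=0, M2=69, M3=166
Σ MᵢCᵢ = 0·69 + 69·110 + 166·49 = 0 + 7590 + 8134 = 15724
Σ Rᵢ = 0 + 13 + 13 = 26
N̂ = 15724 / 26 ≈ 604.8 → 605

N ≈ 605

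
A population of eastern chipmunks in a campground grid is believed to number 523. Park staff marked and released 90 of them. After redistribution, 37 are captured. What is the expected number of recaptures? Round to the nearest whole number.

The marked fraction of the population is 90/523, so in a sample of 37 expect C·(M/N) marked.
E[R] = 90 × 37 / 523 = 3330 / 523 ≈ 6.4 → 6

expected recaptures ≈ 6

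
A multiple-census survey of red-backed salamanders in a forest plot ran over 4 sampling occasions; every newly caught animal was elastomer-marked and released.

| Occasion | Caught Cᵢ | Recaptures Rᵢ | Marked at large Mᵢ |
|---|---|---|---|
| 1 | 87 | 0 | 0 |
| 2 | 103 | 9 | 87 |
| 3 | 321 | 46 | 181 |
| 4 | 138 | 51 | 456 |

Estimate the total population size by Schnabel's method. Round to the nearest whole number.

N ≈ 1226

Σ MᵢCᵢ = 0·87 + 87·103 + 181·321 + 456·138 = 0 + 8961 + 58101 + 62928 = 129990
Σ Rᵢ = 0 + 9 + 46 + 51 = 106
N̂ = 129990 / 106 ≈ 1226.3 → 1226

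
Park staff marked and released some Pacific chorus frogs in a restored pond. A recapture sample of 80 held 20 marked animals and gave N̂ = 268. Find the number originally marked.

M = 67

From N = M·C/R: M = N·R / C = 268·20 / 80 = 5360 / 80 = 67.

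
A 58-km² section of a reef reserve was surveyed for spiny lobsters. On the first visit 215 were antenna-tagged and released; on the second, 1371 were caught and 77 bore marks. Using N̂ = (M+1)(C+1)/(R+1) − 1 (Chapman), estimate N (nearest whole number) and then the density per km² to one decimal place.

density ≈ 65.5 spiny lobsters per km²

N̂ = 216·1372/78 − 1 = 296352/78 − 1 ≈ 3798.4 → 3798
Density = N̂ / area = 3798 / 58 ≈ 65.48 → 65.5 per km²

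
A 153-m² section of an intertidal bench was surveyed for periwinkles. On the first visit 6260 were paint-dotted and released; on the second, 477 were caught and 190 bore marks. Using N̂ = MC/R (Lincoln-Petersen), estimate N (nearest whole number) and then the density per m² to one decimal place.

N̂ = 6260·477/190 = 2986020/190 ≈ 15715.9 → 15716
Density = N̂ / area = 15716 / 153 ≈ 102.72 → 102.7 per m²

density ≈ 102.7 periwinkles per m²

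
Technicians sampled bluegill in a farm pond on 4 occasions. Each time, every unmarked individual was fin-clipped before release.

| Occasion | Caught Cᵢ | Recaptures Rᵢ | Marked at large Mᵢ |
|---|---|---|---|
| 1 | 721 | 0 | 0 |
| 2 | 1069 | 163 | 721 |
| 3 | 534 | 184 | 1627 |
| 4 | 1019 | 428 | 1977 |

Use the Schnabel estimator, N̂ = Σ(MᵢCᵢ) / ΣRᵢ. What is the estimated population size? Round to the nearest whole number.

N ≈ 4715

Σ MᵢCᵢ = 0·721 + 721·1069 + 1627·534 + 1977·1019 = 0 + 770749 + 868818 + 2014563 = 3654130
Σ Rᵢ = 0 + 163 + 184 + 428 = 775
N̂ = 3654130 / 775 ≈ 4715.0 → 4715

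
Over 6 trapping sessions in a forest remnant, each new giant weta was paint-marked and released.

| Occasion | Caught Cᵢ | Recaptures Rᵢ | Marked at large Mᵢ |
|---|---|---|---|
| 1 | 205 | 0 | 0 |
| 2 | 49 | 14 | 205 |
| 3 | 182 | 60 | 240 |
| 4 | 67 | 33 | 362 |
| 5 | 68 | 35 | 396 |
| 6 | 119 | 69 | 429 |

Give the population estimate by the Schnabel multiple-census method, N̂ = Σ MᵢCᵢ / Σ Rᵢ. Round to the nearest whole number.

N ≈ 739

Σ MᵢCᵢ = 0·205 + 205·49 + 240·182 + 362·67 + 396·68 + 429·119 = 0 + 10045 + 43680 + 24254 + 26928 + 51051 = 155958
Σ Rᵢ = 0 + 14 + 60 + 33 + 35 + 69 = 211
N̂ = 155958 / 211 ≈ 739.1 → 739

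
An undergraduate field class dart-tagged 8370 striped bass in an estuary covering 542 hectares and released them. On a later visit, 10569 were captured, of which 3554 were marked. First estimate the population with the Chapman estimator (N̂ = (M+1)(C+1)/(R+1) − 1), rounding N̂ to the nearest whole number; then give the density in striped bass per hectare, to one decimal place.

density ≈ 45.9 striped bass per hectare

N̂ = 8371·10570/3555 − 1 = 88481470/3555 − 1 ≈ 24888.3 → 24888
Density = N̂ / area = 24888 / 542 ≈ 45.92 → 45.9 per hectare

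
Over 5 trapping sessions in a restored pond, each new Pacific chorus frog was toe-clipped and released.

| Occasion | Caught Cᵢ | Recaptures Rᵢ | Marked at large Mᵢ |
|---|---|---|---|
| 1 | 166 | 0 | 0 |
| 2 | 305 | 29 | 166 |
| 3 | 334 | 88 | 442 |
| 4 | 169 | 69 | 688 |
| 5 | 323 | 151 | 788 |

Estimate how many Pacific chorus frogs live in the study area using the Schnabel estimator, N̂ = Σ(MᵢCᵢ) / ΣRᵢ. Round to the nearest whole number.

Σ MᵢCᵢ = 0·166 + 166·305 + 442·334 + 688·169 + 788·323 = 0 + 50630 + 147628 + 116272 + 254524 = 569054
Σ Rᵢ = 0 + 29 + 88 + 69 + 151 = 337
N̂ = 569054 / 337 ≈ 1688.6 → 1689

N ≈ 1689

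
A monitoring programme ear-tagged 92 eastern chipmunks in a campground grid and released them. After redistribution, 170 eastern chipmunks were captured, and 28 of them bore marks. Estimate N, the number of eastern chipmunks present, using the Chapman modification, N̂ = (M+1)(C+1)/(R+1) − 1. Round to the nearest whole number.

N̂ = (92+1)(170+1)/(28+1) − 1 = 93·171/29 − 1
= 15903/29 − 1 ≈ 548.4 − 1 ≈ 547.4 → 547

N ≈ 547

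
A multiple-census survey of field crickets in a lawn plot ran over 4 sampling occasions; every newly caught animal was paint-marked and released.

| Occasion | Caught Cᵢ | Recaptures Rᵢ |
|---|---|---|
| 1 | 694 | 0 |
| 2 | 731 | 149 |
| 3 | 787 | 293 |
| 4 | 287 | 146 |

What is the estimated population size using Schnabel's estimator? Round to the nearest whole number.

N ≈ 3435

Marked at large before each occasion: Mᵢ = Σⱼ<ᵢ (Cⱼ − Rⱼ) → M1=0, M2=694, M3=1276, M4=1770
Σ MᵢCᵢ = 0·694 + 694·731 + 1276·787 + 1770·287 = 0 + 507314 + 1004212 + 507990 = 2019516
Σ Rᵢ = 0 + 149 + 293 + 146 = 588
N̂ = 2019516 / 588 ≈ 3434.6 → 3435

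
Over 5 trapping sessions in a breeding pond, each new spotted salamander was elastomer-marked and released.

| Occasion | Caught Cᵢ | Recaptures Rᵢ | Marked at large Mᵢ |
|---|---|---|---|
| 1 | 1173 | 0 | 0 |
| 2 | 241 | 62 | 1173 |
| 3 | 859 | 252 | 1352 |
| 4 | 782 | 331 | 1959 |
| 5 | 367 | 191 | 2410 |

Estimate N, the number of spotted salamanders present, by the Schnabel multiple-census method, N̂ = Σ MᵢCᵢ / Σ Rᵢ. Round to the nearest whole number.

Σ MᵢCᵢ = 0·1173 + 1173·241 + 1352·859 + 1959·782 + 2410·367 = 0 + 282693 + 1161368 + 1531938 + 884470 = 3860469
Σ Rᵢ = 0 + 62 + 252 + 331 + 191 = 836
N̂ = 3860469 / 836 ≈ 4617.8 → 4618

N ≈ 4618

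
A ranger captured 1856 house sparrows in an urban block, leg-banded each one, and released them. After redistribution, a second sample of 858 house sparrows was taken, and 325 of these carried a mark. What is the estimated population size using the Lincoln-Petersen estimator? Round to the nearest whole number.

N ≈ 4900

N = (1856 × 858) / 325 = 1592448 / 325 ≈ 4899.8 → 4900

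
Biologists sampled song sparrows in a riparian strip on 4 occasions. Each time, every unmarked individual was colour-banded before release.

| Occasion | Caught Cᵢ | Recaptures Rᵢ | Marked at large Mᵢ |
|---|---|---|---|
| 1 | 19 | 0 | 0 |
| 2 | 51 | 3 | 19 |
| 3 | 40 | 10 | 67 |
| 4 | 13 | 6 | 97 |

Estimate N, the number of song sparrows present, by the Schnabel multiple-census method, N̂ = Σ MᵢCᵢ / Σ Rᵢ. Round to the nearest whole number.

N ≈ 258

Σ MᵢCᵢ = 0·19 + 19·51 + 67·40 + 97·13 = 0 + 969 + 2680 + 1261 = 4910
Σ Rᵢ = 0 + 3 + 10 + 6 = 19
N̂ = 4910 / 19 ≈ 258.4 → 258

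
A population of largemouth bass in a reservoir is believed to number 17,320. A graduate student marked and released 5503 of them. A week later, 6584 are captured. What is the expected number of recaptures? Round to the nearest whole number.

The marked fraction of the population is 5503/17320, so in a sample of 6584 expect C·(M/N) marked.
E[R] = 5503 × 6584 / 17320 = 36231752 / 17320 ≈ 2091.9 → 2092

expected recaptures ≈ 2092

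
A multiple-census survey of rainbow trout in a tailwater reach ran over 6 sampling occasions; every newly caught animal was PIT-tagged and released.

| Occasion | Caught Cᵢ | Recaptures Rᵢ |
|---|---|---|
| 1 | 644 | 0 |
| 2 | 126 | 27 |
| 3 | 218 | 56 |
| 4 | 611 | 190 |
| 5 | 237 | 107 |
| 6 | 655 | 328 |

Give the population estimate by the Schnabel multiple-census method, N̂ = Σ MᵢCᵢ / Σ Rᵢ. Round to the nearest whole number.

N ≈ 2915

Marked at large before each occasion: Mᵢ = Σⱼ<ᵢ (Cⱼ − Rⱼ) → M1=0, M2=644, M3=743, M4=905, M5=1326, M6=1456
Σ MᵢCᵢ = 0·644 + 644·126 + 743·218 + 905·611 + 1326·237 + 1456·655 = 0 + 81144 + 161974 + 552955 + 314262 + 953680 = 2064015
Σ Rᵢ = 0 + 27 + 56 + 190 + 107 + 328 = 708
N̂ = 2064015 / 708 ≈ 2915.3 → 2915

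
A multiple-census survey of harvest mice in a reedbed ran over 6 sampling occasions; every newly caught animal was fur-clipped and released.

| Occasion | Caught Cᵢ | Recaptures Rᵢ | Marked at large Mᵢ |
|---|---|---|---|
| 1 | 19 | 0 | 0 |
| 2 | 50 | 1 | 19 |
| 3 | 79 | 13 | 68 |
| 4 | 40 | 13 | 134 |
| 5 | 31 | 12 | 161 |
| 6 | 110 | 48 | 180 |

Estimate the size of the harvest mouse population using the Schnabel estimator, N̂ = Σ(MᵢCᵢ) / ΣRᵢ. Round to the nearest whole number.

N ≈ 419

Σ MᵢCᵢ = 0·19 + 19·50 + 68·79 + 134·40 + 161·31 + 180·110 = 0 + 950 + 5372 + 5360 + 4991 + 19800 = 36473
Σ Rᵢ = 0 + 1 + 13 + 13 + 12 + 48 = 87
N̂ = 36473 / 87 ≈ 419.2 → 419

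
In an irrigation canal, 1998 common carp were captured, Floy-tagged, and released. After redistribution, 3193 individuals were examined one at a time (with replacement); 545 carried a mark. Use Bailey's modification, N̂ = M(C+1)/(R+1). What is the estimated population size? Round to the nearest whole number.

N ≈ 11,688

N̂ = 1998·(3193+1)/(545+1) = 1998·3194/546 = 6381612/546 ≈ 11687.9 → 11688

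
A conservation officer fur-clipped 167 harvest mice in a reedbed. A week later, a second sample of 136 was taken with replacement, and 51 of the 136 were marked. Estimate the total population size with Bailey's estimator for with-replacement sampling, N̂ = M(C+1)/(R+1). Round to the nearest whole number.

N ≈ 440

N̂ = 167·(136+1)/(51+1) = 167·137/52 = 22879/52 ≈ 440.0 → 440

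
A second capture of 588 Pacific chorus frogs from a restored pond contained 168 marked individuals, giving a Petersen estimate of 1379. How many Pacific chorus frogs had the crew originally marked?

M = 394

From N = M·C/R: M = N·R / C = 1379·168 / 588 = 231672 / 588 = 394.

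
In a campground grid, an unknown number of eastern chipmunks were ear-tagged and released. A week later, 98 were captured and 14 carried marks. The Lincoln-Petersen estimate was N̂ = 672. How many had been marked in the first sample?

From N = M·C/R: M = N·R / C = 672·14 / 98 = 9408 / 98 = 96.

M = 96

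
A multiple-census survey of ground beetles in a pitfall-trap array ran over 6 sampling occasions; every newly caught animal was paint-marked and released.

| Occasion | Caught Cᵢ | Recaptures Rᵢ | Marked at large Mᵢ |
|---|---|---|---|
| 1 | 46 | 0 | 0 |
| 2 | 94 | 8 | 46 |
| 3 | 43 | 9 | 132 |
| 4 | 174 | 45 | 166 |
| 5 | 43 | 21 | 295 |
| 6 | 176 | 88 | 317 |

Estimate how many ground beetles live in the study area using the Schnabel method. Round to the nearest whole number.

N ≈ 628

Σ MᵢCᵢ = 0·46 + 46·94 + 132·43 + 166·174 + 295·43 + 317·176 = 0 + 4324 + 5676 + 28884 + 12685 + 55792 = 107361
Σ Rᵢ = 0 + 8 + 9 + 45 + 21 + 88 = 171
N̂ = 107361 / 171 ≈ 627.8 → 628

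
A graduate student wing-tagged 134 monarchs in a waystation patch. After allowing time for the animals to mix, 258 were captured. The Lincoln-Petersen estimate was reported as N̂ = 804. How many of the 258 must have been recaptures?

R = 43

From N = M·C/R: R = M·C / N = 134·258 / 804 = 34572 / 804 = 43.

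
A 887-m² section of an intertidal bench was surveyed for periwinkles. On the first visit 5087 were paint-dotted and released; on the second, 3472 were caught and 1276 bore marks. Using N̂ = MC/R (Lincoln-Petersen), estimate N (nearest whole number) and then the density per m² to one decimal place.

N̂ = 5087·3472/1276 = 17662064/1276 ≈ 13841.7 → 13842
Density = N̂ / area = 13842 / 887 ≈ 15.61 → 15.6 per m²

density ≈ 15.6 periwinkles per m²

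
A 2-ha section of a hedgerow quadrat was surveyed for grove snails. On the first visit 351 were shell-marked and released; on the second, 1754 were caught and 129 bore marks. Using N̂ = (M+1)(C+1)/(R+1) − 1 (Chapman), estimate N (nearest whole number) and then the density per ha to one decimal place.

density ≈ 2375.5 grove snails per ha

N̂ = 352·1755/130 − 1 = 617760/130 − 1 = 4751
Density = N̂ / area = 4751 / 2 ≈ 2375.50 → 2375.5 per ha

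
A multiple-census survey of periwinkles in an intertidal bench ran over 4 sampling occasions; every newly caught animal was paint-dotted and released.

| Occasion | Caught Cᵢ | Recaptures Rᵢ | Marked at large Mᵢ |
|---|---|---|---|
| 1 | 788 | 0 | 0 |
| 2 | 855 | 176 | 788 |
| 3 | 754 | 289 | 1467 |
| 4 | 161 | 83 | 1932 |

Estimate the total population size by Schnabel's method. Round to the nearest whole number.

Σ MᵢCᵢ = 0·788 + 788·855 + 1467·754 + 1932·161 = 0 + 673740 + 1106118 + 311052 = 2090910
Σ Rᵢ = 0 + 176 + 289 + 83 = 548
N̂ = 2090910 / 548 ≈ 3815.5 → 3816

N ≈ 3816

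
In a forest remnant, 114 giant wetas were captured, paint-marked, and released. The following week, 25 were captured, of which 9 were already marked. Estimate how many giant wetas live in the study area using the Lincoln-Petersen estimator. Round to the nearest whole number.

The marked fraction in the recapture sample should equal the marked fraction in the population: 9/25 = 114/N.
N = (114 × 25) / 9 = 2850 / 9 ≈ 316.7 → 317

N ≈ 317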